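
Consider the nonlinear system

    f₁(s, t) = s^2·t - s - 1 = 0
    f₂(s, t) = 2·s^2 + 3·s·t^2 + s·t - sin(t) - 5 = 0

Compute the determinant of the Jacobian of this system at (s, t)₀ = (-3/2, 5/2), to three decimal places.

162.878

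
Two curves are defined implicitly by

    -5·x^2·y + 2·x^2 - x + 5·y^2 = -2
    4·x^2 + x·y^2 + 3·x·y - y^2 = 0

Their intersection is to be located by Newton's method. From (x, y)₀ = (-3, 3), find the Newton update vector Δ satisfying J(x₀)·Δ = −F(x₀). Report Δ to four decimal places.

(0.6864, -0.9430)

At (-3, 3): F = (-67.0000, -27.0000).
Jacobian J = [[-10·x·y + 4·x - 1, -5·x^2 + 10·y], [8·x + y^2 + 3·y, 2·x·y + 3·x - 2·y]].
At the point, J = [[77.0000, -15.0000], [-6.0000, -33.0000]] (det J = -2631.0000).
Solving J·Δ = −F gives Δ = (0.6864, -0.9430).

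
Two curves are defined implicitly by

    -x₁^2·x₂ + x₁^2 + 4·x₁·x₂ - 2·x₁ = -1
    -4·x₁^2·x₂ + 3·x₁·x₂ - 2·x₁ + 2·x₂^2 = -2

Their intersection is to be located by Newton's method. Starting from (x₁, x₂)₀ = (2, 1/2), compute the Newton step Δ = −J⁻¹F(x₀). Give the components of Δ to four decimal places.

(-0.1111, -0.6944)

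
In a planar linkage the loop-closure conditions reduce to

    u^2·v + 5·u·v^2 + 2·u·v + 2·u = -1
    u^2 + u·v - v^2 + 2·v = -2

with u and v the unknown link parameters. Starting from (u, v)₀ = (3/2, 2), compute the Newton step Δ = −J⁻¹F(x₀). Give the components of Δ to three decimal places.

At (3/2, 2): F = (44.500, 7.250).
Jacobian J = [[2·u·v + 5·v^2 + 2·v + 2, u^2 + 10·u·v + 2·u], [2·u + v, u - 2·v + 2]].
At the point, J = [[32.000, 35.250], [5.000, -0.500]] (det J = -192.250).
Solving J·Δ = −F gives Δ = (-1.445, 0.049).

(-1.445, 0.049)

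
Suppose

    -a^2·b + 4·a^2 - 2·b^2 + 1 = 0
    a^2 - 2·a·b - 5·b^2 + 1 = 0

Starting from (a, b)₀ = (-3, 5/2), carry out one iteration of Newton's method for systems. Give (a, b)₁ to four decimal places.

At (-3, 5/2): F = (2.0000, -6.2500).
Jacobian J = [[-2·a·b + 8·a, -a^2 - 4·b], [2·a - 2·b, -2·a - 10·b]].
At the point, J = [[-9.0000, -19.0000], [-11.0000, -19.0000]] (det J = -38.0000).
Solving J·Δ = −F gives Δ = (-4.1250, 2.0592).
Then the next iterate is (a, b)₁ = (-7.1250, 4.5592).

(-7.1250, 4.5592)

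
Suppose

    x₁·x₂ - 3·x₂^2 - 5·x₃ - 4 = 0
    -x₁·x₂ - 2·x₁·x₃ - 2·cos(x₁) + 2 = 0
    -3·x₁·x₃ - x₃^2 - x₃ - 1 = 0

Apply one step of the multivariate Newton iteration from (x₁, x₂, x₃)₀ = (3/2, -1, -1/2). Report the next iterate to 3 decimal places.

At (3/2, -1, -1/2): F = (-6.000, 4.85853, 1.500).
Jacobian J = [[x₂, x₁ - 6·x₂, -5], [-x₂ - 2·x₃ + 2·sin(x₁), -x₁, -2·x₁], [-3·x₃, 0, -3·x₁ - 2·x₃ - 1]].
At the point, J = [[-1.000, 7.500, -5.000], [3.99499, -1.500, -3.000], [1.500, 0.000, -4.500]] (det J = 83.08091).
Solving J·Δ = −F gives Δ = (-0.945, 0.686, 0.018).
Then the next iterate is (x₁, x₂, x₃)₁ = (0.555, -0.314, -0.482).

(0.555, -0.314, -0.482)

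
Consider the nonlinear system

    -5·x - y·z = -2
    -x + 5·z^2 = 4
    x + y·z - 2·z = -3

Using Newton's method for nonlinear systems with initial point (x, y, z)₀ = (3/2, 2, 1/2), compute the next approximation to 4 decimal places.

(0.6591, -5.3182, 1.1818)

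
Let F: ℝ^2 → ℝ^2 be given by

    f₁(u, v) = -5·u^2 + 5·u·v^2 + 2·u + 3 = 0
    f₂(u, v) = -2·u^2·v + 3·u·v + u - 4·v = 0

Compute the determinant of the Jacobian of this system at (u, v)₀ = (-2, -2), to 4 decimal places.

84.0000

J = [[-10·u + 5·v^2 + 2, 10·u·v], [-4·u·v + 3·v + 1, -2·u^2 + 3·u - 4]].
At the point, J = [[42.0000, 40.0000], [-21.0000, -18.0000]].
det J = 84.0000.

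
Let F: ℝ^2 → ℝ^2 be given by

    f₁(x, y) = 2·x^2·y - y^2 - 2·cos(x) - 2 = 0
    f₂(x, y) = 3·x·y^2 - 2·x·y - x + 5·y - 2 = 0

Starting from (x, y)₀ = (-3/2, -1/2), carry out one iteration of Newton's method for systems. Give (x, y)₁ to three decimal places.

At (-3/2, -1/2): F = (-4.64147, -5.625).
Jacobian J = [[4·x·y + 2·sin(x), 2·x^2 - 2·y], [3·y^2 - 2·y - 1, 6·x·y - 2·x + 5]].
At the point, J = [[1.00501, 5.500], [0.750, 12.500]] (det J = 8.43763).
Solving J·Δ = −F gives Δ = (3.210, 0.257).
Then the next iterate is (x, y)₁ = (1.710, -0.243).

(1.710, -0.243)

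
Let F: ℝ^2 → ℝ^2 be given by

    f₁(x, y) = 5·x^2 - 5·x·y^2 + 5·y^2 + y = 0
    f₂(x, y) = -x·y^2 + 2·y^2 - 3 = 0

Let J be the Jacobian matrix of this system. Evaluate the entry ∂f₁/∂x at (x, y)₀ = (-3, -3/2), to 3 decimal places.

∂f₁/∂x = 10·x - 5·y^2.
At (-3, -3/2) this is -41.250.

-41.250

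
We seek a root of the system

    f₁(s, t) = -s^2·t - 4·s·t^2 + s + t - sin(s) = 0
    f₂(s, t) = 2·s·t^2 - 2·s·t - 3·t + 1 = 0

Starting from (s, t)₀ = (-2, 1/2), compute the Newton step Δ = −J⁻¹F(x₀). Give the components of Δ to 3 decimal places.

At (-2, 1/2): F = (-0.59070, 0.500).
Jacobian J = [[-2·s·t - 4·t^2 - cos(s) + 1, -s^2 - 8·s·t + 1], [2·t^2 - 2·t, 4·s·t - 2·s - 3]].
At the point, J = [[2.41615, 5.000], [-0.500, -3.000]] (det J = -4.74844).
Solving J·Δ = −F gives Δ = (-0.153, 0.192).

(-0.153, 0.192)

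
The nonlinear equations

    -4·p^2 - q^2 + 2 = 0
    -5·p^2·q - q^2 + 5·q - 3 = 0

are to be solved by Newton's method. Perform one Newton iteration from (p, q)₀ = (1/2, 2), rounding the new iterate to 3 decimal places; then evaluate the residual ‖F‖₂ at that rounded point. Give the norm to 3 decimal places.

0.810

At (1/2, 2): F = (-3.000, 0.500).
Jacobian J = [[-8·p, -2·q], [-10·p·q, -5·p^2 - 2·q + 5]].
At the point, J = [[-4.000, -4.000], [-10.000, -0.250]] (det J = -39.000).
Solving J·Δ = −F gives Δ = (0.071, -0.821).
Then the next iterate is (p, q)₁ = (0.571, 1.179).
Re-evaluating at (0.571, 1.179): F = (-0.69420, -0.41705), so ‖F‖₂ = 0.810.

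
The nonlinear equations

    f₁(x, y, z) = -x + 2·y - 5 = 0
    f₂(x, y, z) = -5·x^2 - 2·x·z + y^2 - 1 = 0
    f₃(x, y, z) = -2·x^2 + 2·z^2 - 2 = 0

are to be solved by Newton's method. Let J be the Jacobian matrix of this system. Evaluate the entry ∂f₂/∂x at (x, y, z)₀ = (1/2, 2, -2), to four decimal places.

-1.0000

∂f₂/∂x = -10·x - 2·z.
At (1/2, 2, -2) this is -1.0000.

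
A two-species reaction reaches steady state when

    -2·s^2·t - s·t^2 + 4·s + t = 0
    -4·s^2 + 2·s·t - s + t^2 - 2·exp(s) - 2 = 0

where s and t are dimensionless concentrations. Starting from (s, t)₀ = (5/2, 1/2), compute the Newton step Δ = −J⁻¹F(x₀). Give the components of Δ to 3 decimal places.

(-1.104, 0.357)

At (5/2, 1/2): F = (3.625, -51.11499).
Jacobian J = [[-4·s·t - t^2 + 4, -2·s^2 - 2·s·t + 1], [-8·s + 2·t - 2·exp(s) - 1, 2·s + 2·t]].
At the point, J = [[-1.250, -14.000], [-44.36499, 6.000]] (det J = -628.60983).
Solving J·Δ = −F gives Δ = (-1.104, 0.357).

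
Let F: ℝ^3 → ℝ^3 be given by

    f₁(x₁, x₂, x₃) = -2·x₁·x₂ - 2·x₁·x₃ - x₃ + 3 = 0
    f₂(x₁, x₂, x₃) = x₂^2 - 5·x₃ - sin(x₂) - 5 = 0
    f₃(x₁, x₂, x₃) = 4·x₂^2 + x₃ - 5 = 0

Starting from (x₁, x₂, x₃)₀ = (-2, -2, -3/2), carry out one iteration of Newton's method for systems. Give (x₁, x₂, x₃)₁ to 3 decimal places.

(-1.452, -1.343, -0.489)

At (-2, -2, -3/2): F = (-9.500, 7.40930, 9.500).
Jacobian J = [[-2·x₂ - 2·x₃, -2·x₁, -2·x₁ - 1], [0, 2·x₂ - cos(x₂), -5], [0, 8·x₂, 1]].
At the point, J = [[7.000, 4.000, 3.000], [0.000, -3.58385, -5.000], [0.000, -16.000, 1.000]] (det J = -585.08697).
Solving J·Δ = −F gives Δ = (0.548, 0.657, 1.011).
Then the next iterate is (x₁, x₂, x₃)₁ = (-1.452, -1.343, -0.489).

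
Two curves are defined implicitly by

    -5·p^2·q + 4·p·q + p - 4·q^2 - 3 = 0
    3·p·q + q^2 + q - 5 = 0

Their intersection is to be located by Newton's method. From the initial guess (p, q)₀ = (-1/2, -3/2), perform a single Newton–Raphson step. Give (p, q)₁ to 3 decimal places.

At (-1/2, -3/2): F = (-7.625, -2.000).
Jacobian J = [[-10·p·q + 4·q + 1, -5·p^2 + 4·p - 8·q], [3·q, 3·p + 2·q + 1]].
At the point, J = [[-12.500, 8.750], [-4.500, -3.500]] (det J = 83.125).
Solving J·Δ = −F gives Δ = (-0.532, 0.112).
Then the next iterate is (p, q)₁ = (-1.032, -1.388).

(-1.032, -1.388)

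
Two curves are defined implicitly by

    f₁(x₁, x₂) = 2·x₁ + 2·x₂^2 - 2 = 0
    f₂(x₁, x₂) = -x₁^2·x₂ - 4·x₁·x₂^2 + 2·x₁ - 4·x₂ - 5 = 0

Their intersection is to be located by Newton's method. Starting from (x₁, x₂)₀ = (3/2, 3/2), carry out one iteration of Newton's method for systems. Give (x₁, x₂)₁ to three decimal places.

(0.726, 0.841)

At (3/2, 3/2): F = (5.500, -24.875).
Jacobian J = [[2, 4·x₂], [-2·x₁·x₂ - 4·x₂^2 + 2, -x₁^2 - 8·x₁·x₂ - 4]].
At the point, J = [[2.000, 6.000], [-11.500, -24.250]] (det J = 20.500).
Solving J·Δ = −F gives Δ = (-0.774, -0.659).
Then the next iterate is (x₁, x₂)₁ = (0.726, 0.841).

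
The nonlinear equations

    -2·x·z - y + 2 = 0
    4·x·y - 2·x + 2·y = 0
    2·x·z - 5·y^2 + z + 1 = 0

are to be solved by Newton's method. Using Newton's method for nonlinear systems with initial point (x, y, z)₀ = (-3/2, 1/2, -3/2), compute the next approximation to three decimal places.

(-2.167, 0.750, 0.250)

At (-3/2, 1/2, -3/2): F = (-3.000, 1.000, 2.750).
Jacobian J = [[-2·z, -1, -2·x], [4·y - 2, 4·x + 2, 0], [2·z, -10·y, 2·x + 1]].
At the point, J = [[3.000, -1.000, 3.000], [0.000, -4.000, 0.000], [-3.000, -5.000, -2.000]] (det J = -12.000).
Solving J·Δ = −F gives Δ = (-0.667, 0.250, 1.750).
Then the next iterate is (x, y, z)₁ = (-2.167, 0.750, 0.250).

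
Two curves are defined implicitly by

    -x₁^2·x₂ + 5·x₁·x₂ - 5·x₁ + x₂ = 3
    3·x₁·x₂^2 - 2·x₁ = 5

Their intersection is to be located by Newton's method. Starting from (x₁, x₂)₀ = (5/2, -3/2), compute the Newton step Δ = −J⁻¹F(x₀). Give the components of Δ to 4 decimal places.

(-6.9636, -1.1645)

At (5/2, -3/2): F = (-26.3750, 6.8750).
Jacobian J = [[-2·x₁·x₂ + 5·x₂ - 5, -x₁^2 + 5·x₁ + 1], [3·x₂^2 - 2, 6·x₁·x₂]].
At the point, J = [[-5.0000, 7.2500], [4.7500, -22.5000]] (det J = 78.0625).
Solving J·Δ = −F gives Δ = (-6.9636, -1.1645).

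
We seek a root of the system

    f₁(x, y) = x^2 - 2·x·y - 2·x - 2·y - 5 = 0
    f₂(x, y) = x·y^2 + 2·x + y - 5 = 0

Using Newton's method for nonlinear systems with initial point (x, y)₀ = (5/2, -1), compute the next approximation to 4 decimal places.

(5.0000, 1.2500)

At (5/2, -1): F = (3.2500, 1.5000).
Jacobian J = [[2·x - 2·y - 2, -2·x - 2], [y^2 + 2, 2·x·y + 1]].
At the point, J = [[5.0000, -7.0000], [3.0000, -4.0000]] (det J = 1.0000).
Solving J·Δ = −F gives Δ = (2.5000, 2.2500).
Then the next iterate is (x, y)₁ = (5.0000, 1.2500).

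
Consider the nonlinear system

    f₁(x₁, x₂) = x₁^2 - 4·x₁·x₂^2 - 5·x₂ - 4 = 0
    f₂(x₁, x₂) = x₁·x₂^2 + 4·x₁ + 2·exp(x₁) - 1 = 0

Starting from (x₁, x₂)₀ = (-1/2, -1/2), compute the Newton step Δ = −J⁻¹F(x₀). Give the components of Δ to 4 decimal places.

(0.3694, -0.2127)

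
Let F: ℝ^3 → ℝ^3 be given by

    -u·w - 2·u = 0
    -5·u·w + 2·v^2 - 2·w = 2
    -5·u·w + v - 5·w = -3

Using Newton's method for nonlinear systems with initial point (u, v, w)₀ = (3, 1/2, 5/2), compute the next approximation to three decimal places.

(0.523, 0.352, 1.716)

At (3, 1/2, 5/2): F = (-13.500, -44.000, -46.500).
Jacobian J = [[-w - 2, 0, -u], [-5·w, 4·v, -5·u - 2], [-5·w, 1, -5·u - 5]].
At the point, J = [[-4.500, 0.000, -3.000], [-12.500, 2.000, -17.000], [-12.500, 1.000, -20.000]] (det J = 66.000).
Solving J·Δ = −F gives Δ = (-2.477, -0.148, -0.784).
Then the next iterate is (u, v, w)₁ = (0.523, 0.352, 1.716).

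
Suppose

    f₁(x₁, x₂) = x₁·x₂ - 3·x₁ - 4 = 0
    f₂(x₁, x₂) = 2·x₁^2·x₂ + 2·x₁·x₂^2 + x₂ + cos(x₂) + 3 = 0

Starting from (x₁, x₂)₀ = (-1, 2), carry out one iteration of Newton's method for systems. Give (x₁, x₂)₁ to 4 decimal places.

(-4.0988, 2.0988)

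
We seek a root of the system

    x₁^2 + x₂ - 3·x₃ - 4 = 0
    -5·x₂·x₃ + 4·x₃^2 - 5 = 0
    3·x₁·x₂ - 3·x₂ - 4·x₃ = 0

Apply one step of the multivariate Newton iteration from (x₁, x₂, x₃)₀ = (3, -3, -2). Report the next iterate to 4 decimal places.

(2.3634, -0.8903, 0.0968)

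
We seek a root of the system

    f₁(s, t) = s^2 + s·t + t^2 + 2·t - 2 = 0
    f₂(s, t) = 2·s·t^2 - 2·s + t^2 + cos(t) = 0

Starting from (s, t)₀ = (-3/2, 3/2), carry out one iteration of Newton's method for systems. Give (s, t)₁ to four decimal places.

(8.6586, 4.9251)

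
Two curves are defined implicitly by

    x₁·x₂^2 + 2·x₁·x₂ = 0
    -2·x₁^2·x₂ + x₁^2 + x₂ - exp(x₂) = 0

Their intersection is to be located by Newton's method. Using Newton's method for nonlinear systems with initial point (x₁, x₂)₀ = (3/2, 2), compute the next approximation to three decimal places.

At (3/2, 2): F = (12.000, -12.13906).
Jacobian J = [[x₂^2 + 2·x₂, 2·x₁·x₂ + 2·x₁], [-4·x₁·x₂ + 2·x₁, -2·x₁^2 - exp(x₂) + 1]].
At the point, J = [[8.000, 9.000], [-9.000, -10.88906]] (det J = -6.11245).
Solving J·Δ = −F gives Δ = (-3.504, 1.781).
Then the next iterate is (x₁, x₂)₁ = (-2.004, 3.781).

(-2.004, 3.781)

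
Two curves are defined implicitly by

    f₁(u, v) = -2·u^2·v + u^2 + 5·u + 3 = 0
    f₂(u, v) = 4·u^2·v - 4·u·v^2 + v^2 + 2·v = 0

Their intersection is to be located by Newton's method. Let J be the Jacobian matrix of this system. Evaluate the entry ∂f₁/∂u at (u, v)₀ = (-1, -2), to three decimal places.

-5.000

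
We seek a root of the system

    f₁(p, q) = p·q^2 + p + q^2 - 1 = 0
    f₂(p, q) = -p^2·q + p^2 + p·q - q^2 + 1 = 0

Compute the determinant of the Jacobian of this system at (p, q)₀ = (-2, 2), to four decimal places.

J = [[q^2 + 1, 2·p·q + 2·q], [-2·p·q + 2·p + q, -p^2 + p - 2·q]].
At the point, J = [[5.0000, -4.0000], [6.0000, -10.0000]].
det J = -26.0000.

-26.0000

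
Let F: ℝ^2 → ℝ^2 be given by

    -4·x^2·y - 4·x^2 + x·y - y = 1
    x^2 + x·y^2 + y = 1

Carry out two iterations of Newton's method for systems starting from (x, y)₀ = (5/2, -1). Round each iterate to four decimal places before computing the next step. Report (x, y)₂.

(0.9590, -1.1713)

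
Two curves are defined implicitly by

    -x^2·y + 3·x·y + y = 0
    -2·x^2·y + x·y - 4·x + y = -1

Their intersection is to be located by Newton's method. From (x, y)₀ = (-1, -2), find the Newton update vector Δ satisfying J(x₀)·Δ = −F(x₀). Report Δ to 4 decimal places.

At (-1, -2): F = (6.0000, 9.0000).
Jacobian J = [[-2·x·y + 3·y, -x^2 + 3·x + 1], [-4·x·y + y - 4, -2·x^2 + x + 1]].
At the point, J = [[-10.0000, -3.0000], [-14.0000, -2.0000]] (det J = -22.0000).
Solving J·Δ = −F gives Δ = (0.6818, -0.2727).

(0.6818, -0.2727)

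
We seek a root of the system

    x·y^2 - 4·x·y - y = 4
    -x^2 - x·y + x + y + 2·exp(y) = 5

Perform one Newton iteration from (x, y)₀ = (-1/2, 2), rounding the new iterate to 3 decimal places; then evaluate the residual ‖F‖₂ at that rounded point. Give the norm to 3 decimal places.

2.062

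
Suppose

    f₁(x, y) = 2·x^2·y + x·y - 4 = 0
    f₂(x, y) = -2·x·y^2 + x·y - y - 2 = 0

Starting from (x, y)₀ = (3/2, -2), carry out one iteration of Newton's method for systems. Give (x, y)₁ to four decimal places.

At (3/2, -2): F = (-16.0000, -15.0000).
Jacobian J = [[4·x·y + y, 2·x^2 + x], [-2·y^2 + y, -4·x·y + x - 1]].
At the point, J = [[-14.0000, 6.0000], [-10.0000, 12.5000]] (det J = -115.0000).
Solving J·Δ = −F gives Δ = (-0.9565, 0.4348).
Then the next iterate is (x, y)₁ = (0.5435, -1.5652).

(0.5435, -1.5652)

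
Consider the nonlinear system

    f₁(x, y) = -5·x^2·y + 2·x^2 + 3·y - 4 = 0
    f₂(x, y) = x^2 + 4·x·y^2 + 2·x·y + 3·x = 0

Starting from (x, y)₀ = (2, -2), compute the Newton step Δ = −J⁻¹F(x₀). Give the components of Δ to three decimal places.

(-0.476, 0.891)

At (2, -2): F = (38.000, 34.000).
Jacobian J = [[-10·x·y + 4·x, -5·x^2 + 3], [2·x + 4·y^2 + 2·y + 3, 8·x·y + 2·x]].
At the point, J = [[48.000, -17.000], [19.000, -28.000]] (det J = -1021.000).
Solving J·Δ = −F gives Δ = (-0.476, 0.891).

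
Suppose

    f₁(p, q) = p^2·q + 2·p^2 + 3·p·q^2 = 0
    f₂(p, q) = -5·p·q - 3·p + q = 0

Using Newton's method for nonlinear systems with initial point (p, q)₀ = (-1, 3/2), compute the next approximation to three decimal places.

(-0.105, 1.066)

At (-1, 3/2): F = (-3.250, 12.000).
Jacobian J = [[2·p·q + 4·p + 3·q^2, p^2 + 6·p·q], [-5·q - 3, -5·p + 1]].
At the point, J = [[-0.250, -8.000], [-10.500, 6.000]] (det J = -85.500).
Solving J·Δ = −F gives Δ = (0.895, -0.434).
Then the next iterate is (p, q)₁ = (-0.105, 1.066).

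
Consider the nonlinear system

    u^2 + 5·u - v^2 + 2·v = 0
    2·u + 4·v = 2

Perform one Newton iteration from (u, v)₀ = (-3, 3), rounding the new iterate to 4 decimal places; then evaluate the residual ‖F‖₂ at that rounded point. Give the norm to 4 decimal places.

12.7500

At (-3, 3): F = (-9.0000, 4.0000).
Jacobian J = [[2·u + 5, -2·v + 2], [2, 4]].
At the point, J = [[-1.0000, -4.0000], [2.0000, 4.0000]] (det J = 4.0000).
Solving J·Δ = −F gives Δ = (5.0000, -3.5000).
Then the next iterate is (u, v)₁ = (2.0000, -0.5000).
Re-evaluating at (2.0000, -0.5000): F = (12.7500, 0.0000), so ‖F‖₂ = 12.7500.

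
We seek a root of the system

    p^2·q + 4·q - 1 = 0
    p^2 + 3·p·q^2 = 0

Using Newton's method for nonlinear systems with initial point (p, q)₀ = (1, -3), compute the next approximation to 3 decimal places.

(5.000, 5.000)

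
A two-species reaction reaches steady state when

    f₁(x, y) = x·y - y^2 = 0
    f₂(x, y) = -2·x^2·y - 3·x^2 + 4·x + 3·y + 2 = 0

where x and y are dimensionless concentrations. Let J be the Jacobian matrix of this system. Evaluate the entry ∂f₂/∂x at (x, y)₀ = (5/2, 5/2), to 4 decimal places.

∂f₂/∂x = -4·x·y - 6·x + 4.
At (5/2, 5/2) this is -36.0000.

-36.0000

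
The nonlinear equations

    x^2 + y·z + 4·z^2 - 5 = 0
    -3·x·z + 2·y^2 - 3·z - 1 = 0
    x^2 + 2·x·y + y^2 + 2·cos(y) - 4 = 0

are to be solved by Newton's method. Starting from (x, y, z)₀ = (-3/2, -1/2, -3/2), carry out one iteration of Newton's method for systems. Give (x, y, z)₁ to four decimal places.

(-1.0479, -0.5175, -1.0464)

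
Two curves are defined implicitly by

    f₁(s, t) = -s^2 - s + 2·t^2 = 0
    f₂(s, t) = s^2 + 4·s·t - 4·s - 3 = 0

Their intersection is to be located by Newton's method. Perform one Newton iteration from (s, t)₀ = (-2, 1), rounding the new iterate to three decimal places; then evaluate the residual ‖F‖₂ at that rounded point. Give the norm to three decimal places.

0.501

At (-2, 1): F = (0.000, 1.000).
Jacobian J = [[-2·s - 1, 4·t], [2·s + 4·t - 4, 4·s]].
At the point, J = [[3.000, 4.000], [-4.000, -8.000]] (det J = -8.000).
Solving J·Δ = −F gives Δ = (-0.500, 0.375).
Then the next iterate is (s, t)₁ = (-2.500, 1.375).
Re-evaluating at (-2.500, 1.375): F = (0.03125, -0.500), so ‖F‖₂ = 0.501.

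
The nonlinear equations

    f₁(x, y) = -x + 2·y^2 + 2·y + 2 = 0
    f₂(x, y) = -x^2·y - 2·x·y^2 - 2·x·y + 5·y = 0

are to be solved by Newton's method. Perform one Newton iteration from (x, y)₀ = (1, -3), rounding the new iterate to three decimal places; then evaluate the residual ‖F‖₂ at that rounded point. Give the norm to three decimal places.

At (1, -3): F = (13.000, -24.000).
Jacobian J = [[-1, 4·y + 2], [-2·x·y - 2·y^2 - 2·y, -x^2 - 4·x·y - 2·x + 5]].
At the point, J = [[-1.000, -10.000], [-6.000, 14.000]] (det J = -74.000).
Solving J·Δ = −F gives Δ = (-0.784, 1.378).
Then the next iterate is (x, y)₁ = (0.216, -1.622).
Re-evaluating at (0.216, -1.622): F = (3.80177, -8.47016), so ‖F‖₂ = 9.284.

9.284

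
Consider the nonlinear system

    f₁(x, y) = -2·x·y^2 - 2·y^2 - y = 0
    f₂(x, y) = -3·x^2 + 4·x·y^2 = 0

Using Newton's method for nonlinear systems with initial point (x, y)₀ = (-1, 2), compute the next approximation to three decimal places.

At (-1, 2): F = (-2.000, -19.000).
Jacobian J = [[-2·y^2, -4·x·y - 4·y - 1], [-6·x + 4·y^2, 8·x·y]].
At the point, J = [[-8.000, -1.000], [22.000, -16.000]] (det J = 150.000).
Solving J·Δ = −F gives Δ = (-0.087, -1.307).
Then the next iterate is (x, y)₁ = (-1.087, 0.693).

(-1.087, 0.693)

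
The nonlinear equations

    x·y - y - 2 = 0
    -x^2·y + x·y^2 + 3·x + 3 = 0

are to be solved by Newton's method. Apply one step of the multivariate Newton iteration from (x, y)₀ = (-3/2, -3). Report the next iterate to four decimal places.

At (-3/2, -3): F = (5.5000, -8.2500).
Jacobian J = [[y, x - 1], [-2·x·y + y^2 + 3, -x^2 + 2·x·y]].
At the point, J = [[-3.0000, -2.5000], [3.0000, 6.7500]] (det J = -12.7500).
Solving J·Δ = −F gives Δ = (1.2941, 0.6471).
Then the next iterate is (x, y)₁ = (-0.2059, -2.3529).

(-0.2059, -2.3529)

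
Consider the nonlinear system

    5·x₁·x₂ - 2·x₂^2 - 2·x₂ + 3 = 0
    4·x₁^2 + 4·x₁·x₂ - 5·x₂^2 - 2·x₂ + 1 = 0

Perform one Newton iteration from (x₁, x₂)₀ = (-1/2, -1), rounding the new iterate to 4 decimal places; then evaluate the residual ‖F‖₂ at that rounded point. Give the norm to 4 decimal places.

3.5283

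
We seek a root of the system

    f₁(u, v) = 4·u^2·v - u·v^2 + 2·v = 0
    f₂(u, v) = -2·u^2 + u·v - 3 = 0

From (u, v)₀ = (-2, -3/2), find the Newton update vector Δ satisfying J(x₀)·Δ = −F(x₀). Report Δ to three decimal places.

(1.160, -0.228)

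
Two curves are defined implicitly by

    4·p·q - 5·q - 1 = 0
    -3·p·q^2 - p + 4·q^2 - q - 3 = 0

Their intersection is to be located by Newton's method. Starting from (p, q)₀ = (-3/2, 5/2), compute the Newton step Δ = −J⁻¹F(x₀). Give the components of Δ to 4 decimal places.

(3.2484, 0.3622)

At (-3/2, 5/2): F = (-28.5000, 49.1250).
Jacobian J = [[4·q, 4·p - 5], [-3·q^2 - 1, -6·p·q + 8·q - 1]].
At the point, J = [[10.0000, -11.0000], [-19.7500, 41.5000]] (det J = 197.7500).
Solving J·Δ = −F gives Δ = (3.2484, 0.3622).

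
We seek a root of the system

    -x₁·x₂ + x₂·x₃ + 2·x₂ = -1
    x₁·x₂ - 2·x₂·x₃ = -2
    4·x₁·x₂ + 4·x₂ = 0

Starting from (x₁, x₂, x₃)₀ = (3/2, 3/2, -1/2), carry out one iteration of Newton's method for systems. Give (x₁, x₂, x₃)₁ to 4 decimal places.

(2.8333, -0.8000, 0.1667)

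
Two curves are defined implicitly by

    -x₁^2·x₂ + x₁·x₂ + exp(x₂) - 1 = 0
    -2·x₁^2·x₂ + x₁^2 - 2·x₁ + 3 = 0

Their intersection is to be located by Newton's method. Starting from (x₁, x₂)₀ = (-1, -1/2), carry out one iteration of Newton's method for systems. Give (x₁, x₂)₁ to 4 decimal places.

(0.5933, -1.7798)

At (-1, -1/2): F = (0.606531, 7.0000).
Jacobian J = [[-2·x₁·x₂ + x₂, -x₁^2 + x₁ + exp(x₂)], [-4·x₁·x₂ + 2·x₁ - 2, -2·x₁^2]].
At the point, J = [[-1.5000, -1.393469], [-6.0000, -2.0000]] (det J = -5.360816).
Solving J·Δ = −F gives Δ = (1.5933, -1.2798).
Then the next iterate is (x₁, x₂)₁ = (0.5933, -1.7798).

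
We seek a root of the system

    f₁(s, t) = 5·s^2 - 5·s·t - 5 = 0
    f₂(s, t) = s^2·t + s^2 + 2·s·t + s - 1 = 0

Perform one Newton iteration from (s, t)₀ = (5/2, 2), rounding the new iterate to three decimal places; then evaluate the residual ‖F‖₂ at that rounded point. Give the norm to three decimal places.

At (5/2, 2): F = (1.250, 30.250).
Jacobian J = [[10·s - 5·t, -5·s], [2·s·t + 2·s + 2·t + 1, s^2 + 2·s]].
At the point, J = [[15.000, -12.500], [20.000, 11.250]] (det J = 418.750).
Solving J·Δ = −F gives Δ = (-0.937, -1.024).
Then the next iterate is (s, t)₁ = (1.563, 0.976).
Re-evaluating at (1.563, 0.976): F = (-0.41260, 8.44128), so ‖F‖₂ = 8.451.

8.451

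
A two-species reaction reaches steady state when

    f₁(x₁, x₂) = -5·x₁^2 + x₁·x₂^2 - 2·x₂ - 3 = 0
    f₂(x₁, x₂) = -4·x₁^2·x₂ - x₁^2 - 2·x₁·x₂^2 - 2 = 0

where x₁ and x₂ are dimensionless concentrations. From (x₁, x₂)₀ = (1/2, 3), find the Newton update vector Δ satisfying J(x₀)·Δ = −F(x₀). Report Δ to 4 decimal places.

(-18.1667, 78.4167)

At (1/2, 3): F = (-5.7500, -14.2500).
Jacobian J = [[-10·x₁ + x₂^2, 2·x₁·x₂ - 2], [-8·x₁·x₂ - 2·x₁ - 2·x₂^2, -4·x₁^2 - 4·x₁·x₂]].
At the point, J = [[4.0000, 1.0000], [-31.0000, -7.0000]] (det J = 3.0000).
Solving J·Δ = −F gives Δ = (-18.1667, 78.4167).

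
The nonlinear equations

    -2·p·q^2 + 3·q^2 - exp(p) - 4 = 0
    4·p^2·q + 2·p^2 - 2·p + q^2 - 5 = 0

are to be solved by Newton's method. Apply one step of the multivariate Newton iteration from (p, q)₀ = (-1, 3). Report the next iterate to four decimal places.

(-0.7296, 1.8111)

At (-1, 3): F = (40.632121, 20.0000).
Jacobian J = [[-2·q^2 - exp(p), -4·p·q + 6·q], [8·p·q + 4·p - 2, 4·p^2 + 2·q]].
At the point, J = [[-18.367879, 30.0000], [-30.0000, 10.0000]] (det J = 716.321206).
Solving J·Δ = −F gives Δ = (0.2704, -1.1889).
Then the next iterate is (p, q)₁ = (-0.7296, 1.8111).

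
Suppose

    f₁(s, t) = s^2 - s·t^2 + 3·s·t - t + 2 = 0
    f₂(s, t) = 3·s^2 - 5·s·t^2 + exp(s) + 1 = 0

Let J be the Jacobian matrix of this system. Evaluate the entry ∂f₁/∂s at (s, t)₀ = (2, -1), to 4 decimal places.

0.0000

∂f₁/∂s = 2·s - t^2 + 3·t.
At (2, -1) this is 0.0000.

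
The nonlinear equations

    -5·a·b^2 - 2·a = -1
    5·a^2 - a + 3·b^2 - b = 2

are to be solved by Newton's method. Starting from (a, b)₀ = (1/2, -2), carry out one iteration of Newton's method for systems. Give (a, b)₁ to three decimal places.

(0.490, -1.022)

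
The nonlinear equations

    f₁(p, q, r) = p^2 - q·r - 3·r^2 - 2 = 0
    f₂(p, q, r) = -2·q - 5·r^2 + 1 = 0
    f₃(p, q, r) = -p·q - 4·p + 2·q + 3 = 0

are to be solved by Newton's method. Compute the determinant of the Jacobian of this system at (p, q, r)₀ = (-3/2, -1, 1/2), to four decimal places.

-48.0000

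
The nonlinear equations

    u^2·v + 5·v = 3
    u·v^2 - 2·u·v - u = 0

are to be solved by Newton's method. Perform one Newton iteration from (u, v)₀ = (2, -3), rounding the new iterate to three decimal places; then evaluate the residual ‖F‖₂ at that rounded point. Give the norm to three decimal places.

At (2, -3): F = (-30.000, 28.000).
Jacobian J = [[2·u·v, u^2 + 5], [v^2 - 2·v - 1, 2·u·v - 2·u]].
At the point, J = [[-12.000, 9.000], [14.000, -16.000]] (det J = 66.000).
Solving J·Δ = −F gives Δ = (-3.455, -1.273).
Then the next iterate is (u, v)₁ = (-1.455, -4.273).
Re-evaluating at (-1.455, -4.273): F = (-33.41105, -37.54559), so ‖F‖₂ = 50.259.

50.259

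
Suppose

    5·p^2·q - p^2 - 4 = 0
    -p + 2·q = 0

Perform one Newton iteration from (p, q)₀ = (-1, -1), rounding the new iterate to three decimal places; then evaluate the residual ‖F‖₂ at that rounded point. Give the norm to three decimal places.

4.514

At (-1, -1): F = (-10.000, -1.000).
Jacobian J = [[10·p·q - 2·p, 5·p^2], [-1, 2]].
At the point, J = [[12.000, 5.000], [-1.000, 2.000]] (det J = 29.000).
Solving J·Δ = −F gives Δ = (0.517, 0.759).
Then the next iterate is (p, q)₁ = (-0.483, -0.241).
Re-evaluating at (-0.483, -0.241): F = (-4.51440, 0.001), so ‖F‖₂ = 4.514.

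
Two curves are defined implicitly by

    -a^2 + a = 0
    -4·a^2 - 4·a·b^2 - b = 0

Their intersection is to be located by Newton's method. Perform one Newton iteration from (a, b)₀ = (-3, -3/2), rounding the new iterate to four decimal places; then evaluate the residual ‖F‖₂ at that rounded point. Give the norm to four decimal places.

2.9635

At (-3, -3/2): F = (-12.0000, -7.5000).
Jacobian J = [[-2·a + 1, 0], [-8·a - 4·b^2, -8·a·b - 1]].
At the point, J = [[7.0000, 0.0000], [15.0000, -37.0000]] (det J = -259.0000).
Solving J·Δ = −F gives Δ = (1.7143, 0.4923).
Then the next iterate is (a, b)₁ = (-1.2857, -1.0077).
Re-evaluating at (-1.2857, -1.0077): F = (-2.938724, -0.382094), so ‖F‖₂ = 2.9635.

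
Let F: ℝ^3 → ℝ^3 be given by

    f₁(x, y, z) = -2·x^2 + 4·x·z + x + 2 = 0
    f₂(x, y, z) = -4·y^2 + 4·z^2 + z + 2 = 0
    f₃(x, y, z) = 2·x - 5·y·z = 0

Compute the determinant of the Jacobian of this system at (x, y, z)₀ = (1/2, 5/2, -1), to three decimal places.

J = [[-4·x + 4·z + 1, 0, 4·x], [0, -8·y, 8·z + 1], [2, -5·z, -5·y]].
At the point, J = [[-5.000, 0.000, 2.000], [0.000, -20.000, -7.000], [2.000, 5.000, -12.500]].
det J = -1345.000.

-1345.000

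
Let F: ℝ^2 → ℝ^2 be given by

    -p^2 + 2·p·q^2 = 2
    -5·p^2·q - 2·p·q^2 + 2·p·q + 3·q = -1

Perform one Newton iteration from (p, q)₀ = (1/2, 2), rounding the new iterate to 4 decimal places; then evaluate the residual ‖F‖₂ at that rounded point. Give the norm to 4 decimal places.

1.1859

At (1/2, 2): F = (1.7500, 2.5000).
Jacobian J = [[-2·p + 2·q^2, 4·p·q], [-10·p·q - 2·q^2 + 2·q, -5·p^2 - 4·p·q + 2·p + 3]].
At the point, J = [[7.0000, 4.0000], [-14.0000, -1.2500]] (det J = 47.2500).
Solving J·Δ = −F gives Δ = (0.2579, -0.8889).
Then the next iterate is (p, q)₁ = (0.7579, 1.1111).
Re-evaluating at (0.7579, 1.1111): F = (-0.703092, 0.955037), so ‖F‖₂ = 1.1859.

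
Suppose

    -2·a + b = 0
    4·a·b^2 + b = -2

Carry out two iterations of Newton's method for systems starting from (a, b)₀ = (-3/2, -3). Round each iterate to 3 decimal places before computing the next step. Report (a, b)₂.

At (-3/2, -3): F = (0.000, -55.000).
Jacobian J = [[-2, 1], [4·b^2, 8·a·b + 1]].
At the point, J = [[-2.000, 1.000], [36.000, 37.000]] (det J = -110.000).
Solving J·Δ = −F gives Δ = (0.500, 1.000).
Then the next iterate is (a, b)₁ = (-1.000, -2.000).
Round to (-1.000, -2.000) and repeat: F = (0.000, -16.000), J = [[-2.000, 1.000], [16.000, 17.000]].
Δ = (0.320, 0.640), so (a, b)₂ = (-0.680, -1.360).

(-0.680, -1.360)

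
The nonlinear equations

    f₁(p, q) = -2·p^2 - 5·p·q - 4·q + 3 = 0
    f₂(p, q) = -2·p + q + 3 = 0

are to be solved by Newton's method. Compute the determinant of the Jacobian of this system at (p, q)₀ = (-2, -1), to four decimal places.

25.0000

J = [[-4·p - 5·q, -5·p - 4], [-2, 1]].
At the point, J = [[13.0000, 6.0000], [-2.0000, 1.0000]].
det J = 25.0000.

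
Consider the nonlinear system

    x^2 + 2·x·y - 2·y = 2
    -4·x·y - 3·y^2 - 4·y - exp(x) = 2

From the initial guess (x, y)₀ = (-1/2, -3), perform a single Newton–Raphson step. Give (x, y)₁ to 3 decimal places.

(0.081, -1.938)

At (-1/2, -3): F = (7.250, -23.60653).
Jacobian J = [[2·x + 2·y, 2·x - 2], [-4·y - exp(x), -4·x - 6·y - 4]].
At the point, J = [[-7.000, -3.000], [11.39347, 16.000]] (det J = -77.81959).
Solving J·Δ = −F gives Δ = (0.581, 1.062).
Then the next iterate is (x, y)₁ = (0.081, -1.938).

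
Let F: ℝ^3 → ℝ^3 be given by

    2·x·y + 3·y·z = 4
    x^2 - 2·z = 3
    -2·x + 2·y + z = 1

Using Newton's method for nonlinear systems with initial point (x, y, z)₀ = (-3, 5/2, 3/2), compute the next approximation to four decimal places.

At (-3, 5/2, 3/2): F = (-7.7500, 3.0000, 11.5000).
Jacobian J = [[2·y, 2·x + 3·z, 3·y], [2·x, 0, -2], [-2, 2, 1]].
At the point, J = [[5.0000, -1.5000, 7.5000], [-6.0000, 0.0000, -2.0000], [-2.0000, 2.0000, 1.0000]] (det J = -85.0000).
Solving J·Δ = −F gives Δ = (0.6235, -4.9412, -0.3706).
Then the next iterate is (x, y, z)₁ = (-2.3765, -2.4412, 1.1294).

(-2.3765, -2.4412, 1.1294)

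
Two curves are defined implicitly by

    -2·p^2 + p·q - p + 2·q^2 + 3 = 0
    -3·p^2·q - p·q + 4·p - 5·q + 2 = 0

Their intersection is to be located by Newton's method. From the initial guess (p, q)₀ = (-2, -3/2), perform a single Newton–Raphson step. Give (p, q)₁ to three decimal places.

At (-2, -3/2): F = (4.500, 16.500).
Jacobian J = [[-4·p + q - 1, p + 4·q], [-6·p·q - q + 4, -3·p^2 - p - 5]].
At the point, J = [[5.500, -8.000], [-12.500, -15.000]] (det J = -182.500).
Solving J·Δ = −F gives Δ = (0.353, 0.805).
Then the next iterate is (p, q)₁ = (-1.647, -0.695).

(-1.647, -0.695)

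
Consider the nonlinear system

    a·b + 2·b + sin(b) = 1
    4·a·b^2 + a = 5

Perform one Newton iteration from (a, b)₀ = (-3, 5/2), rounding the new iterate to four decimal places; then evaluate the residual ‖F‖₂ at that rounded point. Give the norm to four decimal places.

At (-3, 5/2): F = (-2.901528, -83.0000).
Jacobian J = [[b, a + cos(b) + 2], [4·b^2 + 1, 8·a·b]].
At the point, J = [[2.5000, -1.801144], [26.0000, -60.0000]] (det J = -103.170266).
Solving J·Δ = −F gives Δ = (0.2384, -1.2800).
Then the next iterate is (a, b)₁ = (-2.7616, 1.2200).
Re-evaluating at (-2.7616, 1.2200): F = (-0.990053, -24.203062), so ‖F‖₂ = 24.2233.

24.2233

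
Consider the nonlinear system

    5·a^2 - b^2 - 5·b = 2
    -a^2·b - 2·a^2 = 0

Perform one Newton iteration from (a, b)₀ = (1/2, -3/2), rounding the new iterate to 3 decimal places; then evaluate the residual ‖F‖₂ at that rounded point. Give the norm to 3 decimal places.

1.346

At (1/2, -3/2): F = (4.500, -0.125).
Jacobian J = [[10·a, -2·b - 5], [-2·a·b - 4·a, -a^2]].
At the point, J = [[5.000, -2.000], [-0.500, -0.250]] (det J = -2.250).
Solving J·Δ = −F gives Δ = (-0.611, 0.722).
Then the next iterate is (a, b)₁ = (-0.111, -0.778).
Re-evaluating at (-0.111, -0.778): F = (1.34632, -0.01506), so ‖F‖₂ = 1.346.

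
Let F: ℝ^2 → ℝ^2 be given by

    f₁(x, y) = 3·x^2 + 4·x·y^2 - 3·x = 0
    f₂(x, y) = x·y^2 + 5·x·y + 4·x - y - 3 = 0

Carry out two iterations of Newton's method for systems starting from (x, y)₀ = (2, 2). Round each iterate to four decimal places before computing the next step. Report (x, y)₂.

At (2, 2): F = (38.0000, 31.0000).
Jacobian J = [[6·x + 4·y^2 - 3, 8·x·y], [y^2 + 5·y + 4, 2·x·y + 5·x - 1]].
At the point, J = [[25.0000, 32.0000], [18.0000, 17.0000]] (det J = -151.0000).
Solving J·Δ = −F gives Δ = (-2.2914, 0.6026).
Then the next iterate is (x, y)₁ = (-0.2914, 2.6026).
Round to (-0.2914, 2.6026) and repeat: F = (-6.766281, -12.533994), J = [[22.345707, -6.067181], [23.786527, -3.973795]].
Δ = (0.8854, 2.1458), so (x, y)₂ = (0.5940, 4.7484).

(0.5940, 4.7484)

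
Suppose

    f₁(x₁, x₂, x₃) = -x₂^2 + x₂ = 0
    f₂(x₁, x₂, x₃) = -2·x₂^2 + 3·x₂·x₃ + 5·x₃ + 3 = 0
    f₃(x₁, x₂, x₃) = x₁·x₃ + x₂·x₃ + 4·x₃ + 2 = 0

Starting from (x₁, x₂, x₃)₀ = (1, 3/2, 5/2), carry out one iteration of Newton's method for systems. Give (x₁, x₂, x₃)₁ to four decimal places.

At (1, 3/2, 5/2): F = (-0.7500, 22.2500, 18.2500).
Jacobian J = [[0, -2·x₂ + 1, 0], [0, -4·x₂ + 3·x₃, 3·x₂ + 5], [x₃, x₃, x₁ + x₂ + 4]].
At the point, J = [[0.0000, -2.0000, 0.0000], [0.0000, 1.5000, 9.5000], [2.5000, 2.5000, 6.5000]] (det J = -47.5000).
Solving J·Δ = −F gives Δ = (-0.9895, -0.3750, -2.2829).
Then the next iterate is (x₁, x₂, x₃)₁ = (0.0105, 1.1250, 0.2171).

(0.0105, 1.1250, 0.2171)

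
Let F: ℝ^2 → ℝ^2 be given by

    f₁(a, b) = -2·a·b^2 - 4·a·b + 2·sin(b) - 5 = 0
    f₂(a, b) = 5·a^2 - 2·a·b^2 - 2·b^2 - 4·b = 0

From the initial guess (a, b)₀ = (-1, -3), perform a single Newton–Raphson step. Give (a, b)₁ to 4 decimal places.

At (-1, -3): F = (0.717760, 17.0000).
Jacobian J = [[-2·b^2 - 4·b, -4·a·b - 4·a + 2·cos(b)], [10·a - 2·b^2, -4·a·b - 4·b - 4]].
At the point, J = [[-6.0000, -9.979985], [-28.0000, -4.0000]] (det J = -255.439580).
Solving J·Δ = −F gives Δ = (0.6529, -0.3206).
Then the next iterate is (a, b)₁ = (-0.3471, -3.3206).

(-0.3471, -3.3206)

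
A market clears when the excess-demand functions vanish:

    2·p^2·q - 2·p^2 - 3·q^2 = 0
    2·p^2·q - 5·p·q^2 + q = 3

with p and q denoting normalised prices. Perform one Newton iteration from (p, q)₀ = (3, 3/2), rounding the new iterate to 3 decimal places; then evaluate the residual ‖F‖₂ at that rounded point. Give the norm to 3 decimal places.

1.396

At (3, 3/2): F = (2.250, -8.250).
Jacobian J = [[4·p·q - 4·p, 2·p^2 - 6·q], [4·p·q - 5·q^2, 2·p^2 - 10·p·q + 1]].
At the point, J = [[6.000, 9.000], [6.750, -26.000]] (det J = -216.750).
Solving J·Δ = −F gives Δ = (0.073, -0.298).
Then the next iterate is (p, q)₁ = (3.073, 1.202).
Re-evaluating at (3.073, 1.202): F = (-0.51931, -1.29565), so ‖F‖₂ = 1.396.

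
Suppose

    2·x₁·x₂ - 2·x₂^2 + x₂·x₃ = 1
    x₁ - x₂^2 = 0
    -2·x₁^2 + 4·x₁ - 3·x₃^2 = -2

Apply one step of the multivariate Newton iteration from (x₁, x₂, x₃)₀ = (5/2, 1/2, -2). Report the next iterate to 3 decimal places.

(1.269, 1.519, -1.574)

At (5/2, 1/2, -2): F = (0.000, 2.250, -12.500).
Jacobian J = [[2·x₂, 2·x₁ - 4·x₂ + x₃, x₂], [1, -2·x₂, 0], [-4·x₁ + 4, 0, -6·x₃]].
At the point, J = [[1.000, 1.000, 0.500], [1.000, -1.000, 0.000], [-6.000, 0.000, 12.000]] (det J = -27.000).
Solving J·Δ = −F gives Δ = (-1.231, 1.019, 0.426).
Then the next iterate is (x₁, x₂, x₃)₁ = (1.269, 1.519, -1.574).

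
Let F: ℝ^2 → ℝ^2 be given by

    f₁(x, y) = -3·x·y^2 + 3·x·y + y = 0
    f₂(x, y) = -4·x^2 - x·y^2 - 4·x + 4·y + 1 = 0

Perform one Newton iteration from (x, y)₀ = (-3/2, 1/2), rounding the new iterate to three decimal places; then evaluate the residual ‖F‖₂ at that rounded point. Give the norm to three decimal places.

At (-3/2, 1/2): F = (-0.625, 0.375).
Jacobian J = [[-3·y^2 + 3·y, -6·x·y + 3·x + 1], [-8·x - y^2 - 4, -2·x·y + 4]].
At the point, J = [[0.750, 1.000], [7.750, 5.500]] (det J = -3.625).
Solving J·Δ = −F gives Δ = (-1.052, 1.414).
Then the next iterate is (x, y)₁ = (-2.552, 1.914).
Re-evaluating at (-2.552, 1.914): F = (15.30738, 2.16217), so ‖F‖₂ = 15.459.

15.459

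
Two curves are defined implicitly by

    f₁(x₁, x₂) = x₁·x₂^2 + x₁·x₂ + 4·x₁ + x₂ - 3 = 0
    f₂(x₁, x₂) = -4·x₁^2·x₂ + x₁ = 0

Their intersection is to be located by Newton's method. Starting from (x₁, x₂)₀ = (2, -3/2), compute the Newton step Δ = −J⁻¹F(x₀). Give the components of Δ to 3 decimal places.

(-2.000, -1.500)

At (2, -3/2): F = (5.000, 26.000).
Jacobian J = [[x₂^2 + x₂ + 4, 2·x₁·x₂ + x₁ + 1], [-8·x₁·x₂ + 1, -4·x₁^2]].
At the point, J = [[4.750, -3.000], [25.000, -16.000]] (det J = -1.000).
Solving J·Δ = −F gives Δ = (-2.000, -1.500).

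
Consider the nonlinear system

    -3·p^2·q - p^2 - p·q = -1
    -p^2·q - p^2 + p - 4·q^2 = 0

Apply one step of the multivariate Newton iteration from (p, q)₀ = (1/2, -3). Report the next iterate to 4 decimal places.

At (1/2, -3): F = (4.5000, -35.0000).
Jacobian J = [[-6·p·q - 2·p - q, -3·p^2 - p], [-2·p·q - 2·p + 1, -p^2 - 8·q]].
At the point, J = [[11.0000, -1.2500], [3.0000, 23.7500]] (det J = 265.0000).
Solving J·Δ = −F gives Δ = (-0.2382, 1.5038).
Then the next iterate is (p, q)₁ = (0.2618, -1.4962).

(0.2618, -1.4962)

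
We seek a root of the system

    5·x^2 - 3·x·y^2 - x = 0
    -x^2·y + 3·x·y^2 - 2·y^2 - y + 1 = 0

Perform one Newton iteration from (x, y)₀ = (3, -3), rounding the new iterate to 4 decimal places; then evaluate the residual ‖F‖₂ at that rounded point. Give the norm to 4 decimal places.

At (3, -3): F = (-39.0000, 94.0000).
Jacobian J = [[10·x - 3·y^2 - 1, -6·x·y], [-2·x·y + 3·y^2, -x^2 + 6·x·y - 4·y - 1]].
At the point, J = [[2.0000, 54.0000], [45.0000, -52.0000]] (det J = -2534.0000).
Solving J·Δ = −F gives Δ = (-1.2028, 0.7668).
Then the next iterate is (x, y)₁ = (1.7972, -2.2332).
Re-evaluating at (1.7972, -2.2332): F = (-12.536453, 27.360802), so ‖F‖₂ = 30.0961.

30.0961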